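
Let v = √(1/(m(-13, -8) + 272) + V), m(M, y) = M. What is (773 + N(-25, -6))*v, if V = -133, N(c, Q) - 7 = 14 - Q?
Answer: 800*I*√8921514/259 ≈ 9225.9*I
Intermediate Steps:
N(c, Q) = 21 - Q (N(c, Q) = 7 + (14 - Q) = 21 - Q)
v = I*√8921514/259 (v = √(1/(-13 + 272) - 133) = √(1/259 - 133) = √(-34446/259) = I*√8921514/259 ≈ 11.532*I)
(773 + N(-25, -6))*v = (773 + (21 - 1*(-6)))*(I*√8921514/259) = (773 + (21 + 6))*(I*√8921514/259) = (773 + 27)*(I*√8921514/259) = 800*(I*√8921514/259) = 800*I*√8921514/259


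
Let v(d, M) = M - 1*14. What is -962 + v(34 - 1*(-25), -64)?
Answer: -1040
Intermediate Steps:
v(d, M) = -14 + M (v(d, M) = M - 14 = -14 + M)
-962 + v(34 - 1*(-25), -64) = -962 + (-14 - 64) = -962 - 78 = -1040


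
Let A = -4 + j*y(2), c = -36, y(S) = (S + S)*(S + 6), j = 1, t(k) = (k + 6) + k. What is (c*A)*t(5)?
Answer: -16128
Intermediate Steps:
t(k) = 6 + 2*k (t(k) = (6 + k) + k = 6 + 2*k)
y(S) = 2*S*(6 + S) (y(S) = (2*S)*(6 + S) = 2*S*(6 + S))
A = 28 (A = -4 + 1*(2*2*(6 + 2)) = -4 + 1*(2*2*8) = -4 + 1*32 = -4 + 32 = 28)
(c*A)*t(5) = (-36*28)*(6 + 2*5) = -1008*(6 + 10) = -1008*16 = -16128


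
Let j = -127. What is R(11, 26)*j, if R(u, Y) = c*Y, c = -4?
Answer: 13208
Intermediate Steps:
R(u, Y) = -4*Y
R(11, 26)*j = -4*26*(-127) = -104*(-127) = 13208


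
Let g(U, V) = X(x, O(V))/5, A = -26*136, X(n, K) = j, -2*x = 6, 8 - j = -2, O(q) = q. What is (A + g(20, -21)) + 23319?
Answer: 19785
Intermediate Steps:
j = 10 (j = 8 - 1*(-2) = 8 + 2 = 10)
x = -3 (x = -½*6 = -3)
X(n, K) = 10
A = -3536
g(U, V) = 2 (g(U, V) = 10/5 = 10*(⅕) = 2)
(A + g(20, -21)) + 23319 = (-3536 + 2) + 23319 = -3534 + 23319 = 19785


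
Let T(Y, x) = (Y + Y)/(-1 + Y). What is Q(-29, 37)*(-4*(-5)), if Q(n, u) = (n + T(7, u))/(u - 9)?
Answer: -400/21 ≈ -19.048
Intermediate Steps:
T(Y, x) = 2*Y/(-1 + Y) (T(Y, x) = (2*Y)/(-1 + Y) = 2*Y/(-1 + Y))
Q(n, u) = (7/3 + n)/(-9 + u) (Q(n, u) = (n + 2*7/(-1 + 7))/(u - 9) = (n + 2*7/6)/(-9 + u) = (n + 2*7*(1/6))/(-9 + u) = (n + 7/3)/(-9 + u) = (7/3 + n)/(-9 + u))
Q(-29, 37)*(-4*(-5)) = ((7/3 - 29)/(-9 + 37))*(-4*(-5)) = (-80/3/28)*20 = ((1/28)*(-80/3))*20 = -20/21*20 = -400/21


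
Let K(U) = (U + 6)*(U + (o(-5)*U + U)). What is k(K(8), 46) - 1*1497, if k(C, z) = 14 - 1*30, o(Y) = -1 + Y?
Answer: -1513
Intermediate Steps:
K(U) = -4*U*(6 + U) (K(U) = (U + 6)*(U + ((-1 - 5)*U + U)) = (6 + U)*(U + (-6*U + U)) = (6 + U)*(U - 5*U) = (6 + U)*(-4*U) = -4*U*(6 + U))
k(C, z) = -16 (k(C, z) = 14 - 30 = -16)
k(K(8), 46) - 1*1497 = -16 - 1*1497 = -16 - 1497 = -1513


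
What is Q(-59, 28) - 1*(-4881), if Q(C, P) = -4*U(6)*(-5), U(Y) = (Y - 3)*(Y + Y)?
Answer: 5601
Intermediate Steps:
U(Y) = 2*Y*(-3 + Y) (U(Y) = (-3 + Y)*(2*Y) = 2*Y*(-3 + Y))
Q(C, P) = 720 (Q(C, P) = -8*6*(-3 + 6)*(-5) = -8*6*3*(-5) = -4*36*(-5) = -144*(-5) = 720)
Q(-59, 28) - 1*(-4881) = 720 - 1*(-4881) = 720 + 4881 = 5601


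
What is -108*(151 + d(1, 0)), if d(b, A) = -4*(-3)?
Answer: -17604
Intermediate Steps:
d(b, A) = 12
-108*(151 + d(1, 0)) = -108*(151 + 12) = -108*163 = -17604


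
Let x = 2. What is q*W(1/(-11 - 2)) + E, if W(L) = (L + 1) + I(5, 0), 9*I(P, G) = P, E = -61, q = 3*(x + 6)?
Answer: -995/39 ≈ -25.513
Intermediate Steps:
q = 24 (q = 3*(2 + 6) = 3*8 = 24)
I(P, G) = P/9
W(L) = 14/9 + L (W(L) = (L + 1) + (1/9)*5 = (1 + L) + 5/9 = 14/9 + L)
q*W(1/(-11 - 2)) + E = 24*(14/9 + 1/(-11 - 2)) - 61 = 24*(14/9 + 1/(-13)) - 61 = 24*(14/9 - 1/13) - 61 = 24*(173/117) - 61 = 1384/39 - 61 = -995/39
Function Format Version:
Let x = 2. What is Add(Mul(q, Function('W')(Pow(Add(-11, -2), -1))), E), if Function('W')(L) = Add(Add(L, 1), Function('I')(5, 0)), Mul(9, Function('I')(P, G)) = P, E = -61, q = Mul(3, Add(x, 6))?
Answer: Rational(-995, 39) ≈ -25.513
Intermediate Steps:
q = 24 (q = Mul(3, Add(2, 6)) = Mul(3, 8) = 24)
Function('I')(P, G) = Mul(Rational(1, 9), P)
Function('W')(L) = Add(Rational(14, 9), L) (Function('W')(L) = Add(Add(L, 1), Mul(Rational(1, 9), 5)) = Add(Add(1, L), Rational(5, 9)) = Add(Rational(14, 9), L))
Add(Mul(q, Function('W')(Pow(Add(-11, -2), -1))), E) = Add(Mul(24, Add(Rational(14, 9), Pow(Add(-11, -2), -1))), -61) = Add(Mul(24, Add(Rational(14, 9), Pow(-13, -1))), -61) = Add(Mul(24, Add(Rational(14, 9), Rational(-1, 13))), -61) = Add(Mul(24, Rational(173, 117)), -61) = Add(Rational(1384, 39), -61) = Rational(-995, 39)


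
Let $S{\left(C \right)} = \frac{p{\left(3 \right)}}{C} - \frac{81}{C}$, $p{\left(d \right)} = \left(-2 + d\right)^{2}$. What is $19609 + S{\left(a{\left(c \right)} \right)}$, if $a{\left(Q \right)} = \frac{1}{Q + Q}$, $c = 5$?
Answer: $18809$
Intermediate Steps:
$a{\left(Q \right)} = \frac{1}{2 Q}$
$S{\left(C \right)} = - \frac{80}{C}$ ($S{\left(C \right)} = \frac{\left(-2 + 3\right)^{2}}{C} - \frac{81}{C} = \frac{1^{2}}{C} - \frac{81}{C} = 1 \frac{1}{C} - \frac{81}{C} = \frac{1}{C} - \frac{81}{C} = - \frac{80}{C}$)
$19609 + S{\left(a{\left(c \right)} \right)} = 19609 - \frac{80}{\frac{1}{2} \cdot \frac{1}{5}} = 19609 - 80 \frac{1}{\frac{1}{10}} = 19609 - 800 = 18809$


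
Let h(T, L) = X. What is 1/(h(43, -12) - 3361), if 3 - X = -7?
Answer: -1/3351 ≈ -0.00029842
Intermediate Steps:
X = 10 (X = 3 - 1*(-7) = 3 + 7 = 10)
h(T, L) = 10
1/(h(43, -12) - 3361) = 1/(10 - 3361) = 1/(-3351) = -1/3351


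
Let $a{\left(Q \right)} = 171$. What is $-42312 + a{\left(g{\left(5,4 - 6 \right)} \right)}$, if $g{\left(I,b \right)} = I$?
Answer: $-42141$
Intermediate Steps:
$-42312 + a{\left(g{\left(5,4 - 6 \right)} \right)} = -42312 + 171 = -42141$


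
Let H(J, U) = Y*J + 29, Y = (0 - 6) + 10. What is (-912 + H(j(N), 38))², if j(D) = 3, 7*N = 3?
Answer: 758641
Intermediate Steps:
N = 3/7 (N = (⅐)*3 = 3/7 ≈ 0.42857)
Y = 4 (Y = -6 + 10 = 4)
H(J, U) = 29 + 4*J (H(J, U) = 4*J + 29 = 29 + 4*J)
(-912 + H(j(N), 38))² = (-912 + (29 + 4*3))² = (-912 + (29 + 12))² = (-912 + 41)² = (-871)² = 758641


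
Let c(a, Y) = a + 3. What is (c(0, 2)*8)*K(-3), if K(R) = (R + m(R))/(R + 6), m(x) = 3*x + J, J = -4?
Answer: -128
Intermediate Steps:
c(a, Y) = 3 + a
m(x) = -4 + 3*x (m(x) = 3*x - 4 = -4 + 3*x)
K(R) = (-4 + 4*R)/(6 + R) (K(R) = (R + (-4 + 3*R))/(R + 6) = (-4 + 4*R)/(6 + R))
(c(0, 2)*8)*K(-3) = ((3 + 0)*8)*(4*(-1 - 3)/(6 - 3)) = (3*8)*(4*(-4)/3) = 24*(4*(⅓)*(-4)) = 24*(-16/3) = -128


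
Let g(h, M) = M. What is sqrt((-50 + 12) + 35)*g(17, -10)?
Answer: -10*I*sqrt(3) ≈ -17.32*I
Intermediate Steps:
sqrt((-50 + 12) + 35)*g(17, -10) = sqrt((-50 + 12) + 35)*(-10) = sqrt(-38 + 35)*(-10) = sqrt(-3)*(-10) = (I*sqrt(3))*(-10) = -10*I*sqrt(3)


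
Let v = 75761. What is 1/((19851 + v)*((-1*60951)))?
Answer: -1/5827647012 ≈ -1.7160e-10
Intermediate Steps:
1/((19851 + v)*((-1*60951))) = 1/((19851 + 75761)*((-1*60951))) = 1/(95612*(-60951)) = (1/95612)*(-1/60951) = -1/5827647012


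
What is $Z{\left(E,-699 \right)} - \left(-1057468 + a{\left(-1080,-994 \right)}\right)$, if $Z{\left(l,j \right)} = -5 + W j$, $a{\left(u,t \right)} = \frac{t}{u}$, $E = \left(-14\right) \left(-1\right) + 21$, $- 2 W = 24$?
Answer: $\frac{575559043}{540} \approx 1.0659 \cdot 10^{6}$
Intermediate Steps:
$W = -12$ ($W = \left(- \frac{1}{2}\right) 24 = -12$)
$E = 35$ ($E = 14 + 21 = 35$)
$Z{\left(l,j \right)} = -5 - 12 j$
$Z{\left(E,-699 \right)} - \left(-1057468 + a{\left(-1080,-994 \right)}\right) = \left(-5 - -8388\right) - \left(-1057468 - \frac{994}{-1080}\right) = \left(-5 + 8388\right) - \left(-1057468 - - \frac{497}{540}\right) = 8383 - \left(-1057468 + \frac{497}{540}\right) = 8383 - - \frac{571032223}{540} = 8383 + \frac{571032223}{540} = \frac{575559043}{540}$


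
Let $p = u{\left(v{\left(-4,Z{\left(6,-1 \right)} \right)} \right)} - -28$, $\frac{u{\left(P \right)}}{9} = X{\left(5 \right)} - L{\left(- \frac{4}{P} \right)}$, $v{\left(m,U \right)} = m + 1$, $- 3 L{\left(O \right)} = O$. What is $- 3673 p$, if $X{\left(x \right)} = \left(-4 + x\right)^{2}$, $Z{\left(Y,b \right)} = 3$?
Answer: $-150593$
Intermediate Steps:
$L{\left(O \right)} = - \frac{O}{3}$
$v{\left(m,U \right)} = 1 + m$
$u{\left(P \right)} = 9 - \frac{12}{P}$ ($u{\left(P \right)} = 9 \left(\left(-4 + 5\right)^{2} - - \frac{\left(-4\right) \frac{1}{P}}{3}\right) = 9 \left(1^{2} - \frac{4}{3 P}\right) = 9 \left(1 - \frac{4}{3 P}\right) = 9 - \frac{12}{P}$)
$p = 41$ ($p = \left(9 - \frac{12}{1 - 4}\right) - -28 = \left(9 - \frac{12}{-3}\right) + 28 = \left(9 - -4\right) + 28 = \left(9 + 4\right) + 28 = 13 + 28 = 41$)
$- 3673 p = \left(-3673\right) 41 = -150593$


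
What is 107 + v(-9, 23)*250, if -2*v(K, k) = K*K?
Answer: -10018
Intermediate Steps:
v(K, k) = -K**2/2 (v(K, k) = -K*K/2 = -K**2/2)
107 + v(-9, 23)*250 = 107 - 1/2*(-9)**2*250 = 107 - 1/2*81*250 = 107 - 81/2*250 = 107 - 10125 = -10018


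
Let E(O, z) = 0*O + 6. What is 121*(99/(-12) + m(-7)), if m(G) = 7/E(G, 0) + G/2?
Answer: -15367/12 ≈ -1280.6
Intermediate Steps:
E(O, z) = 6 (E(O, z) = 0 + 6 = 6)
m(G) = 7/6 + G/2
121*(99/(-12) + m(-7)) = 121*(99/(-12) + (7/6 + (½)*(-7))) = 121*(99*(-1/12) + (7/6 - 7/2)) = 121*(-33/4 - 7/3) = 121*(-127/12) = -15367/12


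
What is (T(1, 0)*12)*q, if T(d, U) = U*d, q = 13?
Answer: 0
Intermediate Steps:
(T(1, 0)*12)*q = ((0*1)*12)*13 = (0*12)*13 = 0*13 = 0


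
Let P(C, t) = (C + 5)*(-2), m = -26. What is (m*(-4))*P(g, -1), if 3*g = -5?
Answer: -2080/3 ≈ -693.33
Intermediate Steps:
g = -5/3 (g = (1/3)*(-5) = -5/3 ≈ -1.6667)
P(C, t) = -10 - 2*C (P(C, t) = (5 + C)*(-2) = -10 - 2*C)
(m*(-4))*P(g, -1) = (-26*(-4))*(-10 - 2*(-5/3)) = 104*(-10 + 10/3) = 104*(-20/3) = -2080/3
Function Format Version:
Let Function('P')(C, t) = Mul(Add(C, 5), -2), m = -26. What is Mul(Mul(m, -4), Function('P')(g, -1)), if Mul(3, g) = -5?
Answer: Rational(-2080, 3) ≈ -693.33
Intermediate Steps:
g = Rational(-5, 3) (g = Mul(Rational(1, 3), -5) = Rational(-5, 3) ≈ -1.6667)
Function('P')(C, t) = Add(-10, Mul(-2, C)) (Function('P')(C, t) = Mul(Add(5, C), -2) = Add(-10, Mul(-2, C)))
Mul(Mul(m, -4), Function('P')(g, -1)) = Mul(Mul(-26, -4), Add(-10, Mul(-2, Rational(-5, 3)))) = Mul(104, Add(-10, Rational(10, 3))) = Mul(104, Rational(-20, 3)) = Rational(-2080, 3)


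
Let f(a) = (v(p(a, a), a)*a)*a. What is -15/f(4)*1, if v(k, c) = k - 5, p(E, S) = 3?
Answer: 15/32 ≈ 0.46875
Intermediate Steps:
v(k, c) = -5 + k
f(a) = -2*a² (f(a) = ((-5 + 3)*a)*a = (-2*a)*a = -2*a²)
-15/f(4)*1 = -15/((-2*4²))*1 = -15/((-2*16))*1 = -15/(-32)*1 = -15*(-1/32)*1 = (15/32)*1 = 15/32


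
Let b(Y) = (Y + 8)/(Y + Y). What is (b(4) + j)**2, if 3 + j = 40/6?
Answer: 961/36 ≈ 26.694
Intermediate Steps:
b(Y) = (8 + Y)/(2*Y) (b(Y) = (8 + Y)/((2*Y)) = (8 + Y)*(1/(2*Y)) = (8 + Y)/(2*Y))
j = 11/3 (j = -3 + 40/6 = -3 + 40*(1/6) = -3 + 20/3 = 11/3 ≈ 3.6667)
(b(4) + j)**2 = ((1/2)*(8 + 4)/4 + 11/3)**2 = ((1/2)*(1/4)*12 + 11/3)**2 = (3/2 + 11/3)**2 = (31/6)**2 = 961/36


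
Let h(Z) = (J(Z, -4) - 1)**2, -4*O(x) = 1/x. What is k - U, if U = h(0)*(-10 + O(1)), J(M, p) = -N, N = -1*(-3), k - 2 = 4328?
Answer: 4494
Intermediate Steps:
k = 4330 (k = 2 + 4328 = 4330)
N = 3
O(x) = -1/(4*x)
J(M, p) = -3 (J(M, p) = -1*3 = -3)
h(Z) = 16 (h(Z) = (-3 - 1)**2 = (-4)**2 = 16)
U = -164 (U = 16*(-10 - 1/4/1) = 16*(-10 - 1/4*1) = 16*(-10 - 1/4) = 16*(-41/4) = -164)
k - U = 4330 - 1*(-164) = 4330 + 164 = 4494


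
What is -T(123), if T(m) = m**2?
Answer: -15129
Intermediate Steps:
-T(123) = -1*123**2 = -1*15129 = -15129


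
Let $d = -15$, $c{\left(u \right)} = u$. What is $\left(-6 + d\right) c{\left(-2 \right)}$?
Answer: $42$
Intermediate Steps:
$\left(-6 + d\right) c{\left(-2 \right)} = \left(-6 - 15\right) \left(-2\right) = \left(-21\right) \left(-2\right) = 42$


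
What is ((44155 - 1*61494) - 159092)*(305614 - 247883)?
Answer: -10185538061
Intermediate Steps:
((44155 - 1*61494) - 159092)*(305614 - 247883) = ((44155 - 61494) - 159092)*57731 = (-17339 - 159092)*57731 = -176431*57731 = -10185538061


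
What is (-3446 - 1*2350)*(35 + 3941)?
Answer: -23044896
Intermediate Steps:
(-3446 - 1*2350)*(35 + 3941) = (-3446 - 2350)*3976 = -5796*3976 = -23044896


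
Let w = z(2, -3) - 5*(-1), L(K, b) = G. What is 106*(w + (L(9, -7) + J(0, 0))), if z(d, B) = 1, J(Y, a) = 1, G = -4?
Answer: 318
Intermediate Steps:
L(K, b) = -4
w = 6 (w = 1 - 5*(-1) = 1 + 5 = 6)
106*(w + (L(9, -7) + J(0, 0))) = 106*(6 + (-4 + 1)) = 106*(6 - 3) = 106*3 = 318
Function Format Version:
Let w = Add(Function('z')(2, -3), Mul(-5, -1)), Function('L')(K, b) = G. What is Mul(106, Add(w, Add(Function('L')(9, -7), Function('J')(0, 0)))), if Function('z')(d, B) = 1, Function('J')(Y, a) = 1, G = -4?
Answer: 318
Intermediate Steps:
Function('L')(K, b) = -4
w = 6 (w = Add(1, Mul(-5, -1)) = Add(1, 5) = 6)
Mul(106, Add(w, Add(Function('L')(9, -7), Function('J')(0, 0)))) = Mul(106, Add(6, Add(-4, 1))) = Mul(106, Add(6, -3)) = Mul(106, 3) = 318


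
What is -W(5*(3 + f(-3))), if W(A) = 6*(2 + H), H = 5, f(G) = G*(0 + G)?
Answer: -42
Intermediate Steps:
f(G) = G**2 (f(G) = G*G = G**2)
W(A) = 42 (W(A) = 6*(2 + 5) = 6*7 = 42)
-W(5*(3 + f(-3))) = -1*42 = -42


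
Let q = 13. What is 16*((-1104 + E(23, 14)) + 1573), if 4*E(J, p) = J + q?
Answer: 7648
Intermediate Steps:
E(J, p) = 13/4 + J/4 (E(J, p) = (J + 13)/4 = (13 + J)/4 = 13/4 + J/4)
16*((-1104 + E(23, 14)) + 1573) = 16*((-1104 + (13/4 + (1/4)*23)) + 1573) = 16*((-1104 + (13/4 + 23/4)) + 1573) = 16*((-1104 + 9) + 1573) = 16*(-1095 + 1573) = 16*478 = 7648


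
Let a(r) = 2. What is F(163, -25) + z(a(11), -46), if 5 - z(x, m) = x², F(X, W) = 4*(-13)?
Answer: -51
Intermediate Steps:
F(X, W) = -52
z(x, m) = 5 - x²
F(163, -25) + z(a(11), -46) = -52 + (5 - 1*2²) = -52 + (5 - 1*4) = -52 + (5 - 4) = -52 + 1 = -51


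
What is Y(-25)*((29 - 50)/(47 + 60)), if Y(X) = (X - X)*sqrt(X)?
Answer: 0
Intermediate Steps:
Y(X) = 0 (Y(X) = 0*sqrt(X) = 0)
Y(-25)*((29 - 50)/(47 + 60)) = 0*((29 - 50)/(47 + 60)) = 0*(-21/107) = 0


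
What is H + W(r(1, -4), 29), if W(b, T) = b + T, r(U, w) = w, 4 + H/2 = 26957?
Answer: 53931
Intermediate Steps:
H = 53906 (H = -8 + 2*26957 = -8 + 53914 = 53906)
W(b, T) = T + b
H + W(r(1, -4), 29) = 53906 + (29 - 4) = 53906 + 25 = 53931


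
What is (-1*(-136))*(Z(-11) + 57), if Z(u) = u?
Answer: 6256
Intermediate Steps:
(-1*(-136))*(Z(-11) + 57) = (-1*(-136))*(-11 + 57) = 136*46 = 6256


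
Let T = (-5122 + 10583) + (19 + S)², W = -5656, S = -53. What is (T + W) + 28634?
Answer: 29595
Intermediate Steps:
T = 6617 (T = (-5122 + 10583) + (19 - 53)² = 5461 + (-34)² = 5461 + 1156 = 6617)
(T + W) + 28634 = (6617 - 5656) + 28634 = 961 + 28634 = 29595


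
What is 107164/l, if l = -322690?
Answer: -53582/161345 ≈ -0.33210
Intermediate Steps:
107164/l = 107164/(-322690) = 107164*(-1/322690) = -53582/161345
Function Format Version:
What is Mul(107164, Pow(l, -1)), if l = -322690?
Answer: Rational(-53582, 161345) ≈ -0.33210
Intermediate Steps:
Mul(107164, Pow(l, -1)) = Mul(107164, Pow(-322690, -1)) = Mul(107164, Rational(-1, 322690)) = Rational(-53582, 161345)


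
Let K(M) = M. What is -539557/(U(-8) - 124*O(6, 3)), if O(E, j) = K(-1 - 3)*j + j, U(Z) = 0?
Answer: -539557/1116 ≈ -483.47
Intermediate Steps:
O(E, j) = -3*j (O(E, j) = (-1 - 3)*j + j = -4*j + j = -3*j)
-539557/(U(-8) - 124*O(6, 3)) = -539557/(0 - (-372)*3) = -539557/(0 - 124*(-9)) = -539557/(0 + 1116) = -539557/1116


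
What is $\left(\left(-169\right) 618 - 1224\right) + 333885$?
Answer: $228219$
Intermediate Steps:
$\left(\left(-169\right) 618 - 1224\right) + 333885 = \left(-104442 - 1224\right) + 333885 = -105666 + 333885 = 228219$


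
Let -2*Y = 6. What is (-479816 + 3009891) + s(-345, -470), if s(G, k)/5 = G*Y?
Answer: 2535250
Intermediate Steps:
Y = -3 (Y = -½*6 = -3)
s(G, k) = -15*G (s(G, k) = 5*(G*(-3)) = 5*(-3*G) = -15*G)
(-479816 + 3009891) + s(-345, -470) = (-479816 + 3009891) - 15*(-345) = 2530075 + 5175 = 2535250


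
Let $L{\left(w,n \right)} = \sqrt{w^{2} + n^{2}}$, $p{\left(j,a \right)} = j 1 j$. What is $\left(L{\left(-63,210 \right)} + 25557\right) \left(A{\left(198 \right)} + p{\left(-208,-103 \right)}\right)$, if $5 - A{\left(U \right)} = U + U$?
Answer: $1095705261 + 900333 \sqrt{109} \approx 1.1051 \cdot 10^{9}$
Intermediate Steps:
$p{\left(j,a \right)} = j^{2}$ ($p{\left(j,a \right)} = j j = j^{2}$)
$A{\left(U \right)} = 5 - 2 U$ ($A{\left(U \right)} = 5 - \left(U + U\right) = 5 - 2 U$)
$L{\left(w,n \right)} = \sqrt{n^{2} + w^{2}}$
$\left(L{\left(-63,210 \right)} + 25557\right) \left(A{\left(198 \right)} + p{\left(-208,-103 \right)}\right) = \left(\sqrt{210^{2} + \left(-63\right)^{2}} + 25557\right) \left(\left(5 - 396\right) + \left(-208\right)^{2}\right) = \left(\sqrt{44100 + 3969} + 25557\right) \left(\left(5 - 396\right) + 43264\right) = \left(\sqrt{48069} + 25557\right) \left(-391 + 43264\right) = \left(21 \sqrt{109} + 25557\right) 42873 = \left(25557 + 21 \sqrt{109}\right) 42873 = 1095705261 + 900333 \sqrt{109}$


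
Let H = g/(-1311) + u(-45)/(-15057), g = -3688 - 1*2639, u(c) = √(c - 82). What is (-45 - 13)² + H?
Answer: 77483/23 - I*√127/15057 ≈ 3368.8 - 0.00074845*I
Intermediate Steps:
u(c) = √(-82 + c)
g = -6327 (g = -3688 - 2639 = -6327)
H = 111/23 - I*√127/15057 (H = -6327/(-1311) + √(-82 - 45)/(-15057) = -6327*(-1/1311) + √(-127)*(-1/15057) = 111/23 + (I*√127)*(-1/15057) = 111/23 - I*√127/15057 ≈ 4.8261 - 0.00074845*I)
(-45 - 13)² + H = (-45 - 13)² + (111/23 - I*√127/15057) = (-58)² + (111/23 - I*√127/15057) = 3364 + (111/23 - I*√127/15057) = 77483/23 - I*√127/15057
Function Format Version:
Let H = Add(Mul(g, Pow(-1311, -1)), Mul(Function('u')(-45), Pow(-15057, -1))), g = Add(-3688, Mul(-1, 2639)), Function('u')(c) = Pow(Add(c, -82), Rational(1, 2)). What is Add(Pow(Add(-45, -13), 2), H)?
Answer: Add(Rational(77483, 23), Mul(Rational(-1, 15057), I, Pow(127, Rational(1, 2)))) ≈ Add(3368.8, Mul(-0.00074845, I))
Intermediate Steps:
Function('u')(c) = Pow(Add(-82, c), Rational(1, 2))
g = -6327 (g = Add(-3688, -2639) = -6327)
H = Add(Rational(111, 23), Mul(Rational(-1, 15057), I, Pow(127, Rational(1, 2)))) (H = Add(Mul(-6327, Pow(-1311, -1)), Mul(Pow(Add(-82, -45), Rational(1, 2)), Pow(-15057, -1))) = Add(Mul(-6327, Rational(-1, 1311)), Mul(Pow(-127, Rational(1, 2)), Rational(-1, 15057))) = Add(Rational(111, 23), Mul(Mul(I, Pow(127, Rational(1, 2))), Rational(-1, 15057))) = Add(Rational(111, 23), Mul(Rational(-1, 15057), I, Pow(127, Rational(1, 2)))) ≈ Add(4.8261, Mul(-0.00074845, I)))
Add(Pow(Add(-45, -13), 2), H) = Add(Pow(Add(-45, -13), 2), Add(Rational(111, 23), Mul(Rational(-1, 15057), I, Pow(127, Rational(1, 2))))) = Add(Pow(-58, 2), Add(Rational(111, 23), Mul(Rational(-1, 15057), I, Pow(127, Rational(1, 2))))) = Add(3364, Add(Rational(111, 23), Mul(Rational(-1, 15057), I, Pow(127, Rational(1, 2))))) = Add(Rational(77483, 23), Mul(Rational(-1, 15057), I, Pow(127, Rational(1, 2))))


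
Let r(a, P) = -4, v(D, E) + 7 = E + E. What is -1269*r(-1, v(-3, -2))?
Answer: 5076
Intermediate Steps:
v(D, E) = -7 + 2*E (v(D, E) = -7 + (E + E) = -7 + 2*E)
-1269*r(-1, v(-3, -2)) = -1269*(-4) = 5076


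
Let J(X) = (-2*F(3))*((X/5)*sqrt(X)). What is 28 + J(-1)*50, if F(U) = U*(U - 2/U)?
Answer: 28 + 140*I ≈ 28.0 + 140.0*I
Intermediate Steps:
J(X) = -14*X**(3/2)/5 (J(X) = (-2*(-2 + 3**2))*((X/5)*sqrt(X)) = (-2*(-2 + 9))*((X*(1/5))*sqrt(X)) = (-2*7)*((X/5)*sqrt(X)) = -14*X**(3/2)/5)
28 + J(-1)*50 = 28 - (-14)*I/5*50 = 28 + (14*I/5)*50 = 28 + 140*I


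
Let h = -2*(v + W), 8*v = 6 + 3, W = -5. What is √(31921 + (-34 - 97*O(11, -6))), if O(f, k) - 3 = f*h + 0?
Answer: √93307/2 ≈ 152.73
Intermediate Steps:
v = 9/8 (v = (6 + 3)/8 = (⅛)*9 = 9/8 ≈ 1.1250)
h = 31/4 (h = -2*(9/8 - 5) = -2*(-31/8) = 31/4 ≈ 7.7500)
O(f, k) = 3 + 31*f/4 (O(f, k) = 3 + (f*(31/4) + 0) = 3 + (31*f/4 + 0) = 3 + 31*f/4)
√(31921 + (-34 - 97*O(11, -6))) = √(31921 + (-34 - 97*(3 + (31/4)*11))) = √(31921 + (-34 - 97*(3 + 341/4))) = √(31921 + (-34 - 97*353/4)) = √(31921 + (-34 - 34241/4)) = √(31921 - 34377/4) = √(93307/4) = √93307/2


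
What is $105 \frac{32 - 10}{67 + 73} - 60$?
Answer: $- \frac{87}{2} \approx -43.5$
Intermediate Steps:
$105 \frac{32 - 10}{67 + 73} - 60 = 105 \cdot \frac{22}{140} - 60 = 105 \cdot 22 \cdot \frac{1}{140} - 60 = 105 \cdot \frac{11}{70} - 60 = \frac{33}{2} - 60 = - \frac{87}{2}$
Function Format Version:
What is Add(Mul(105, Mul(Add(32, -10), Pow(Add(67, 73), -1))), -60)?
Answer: Rational(-87, 2) ≈ -43.500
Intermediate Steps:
Add(Mul(105, Mul(Add(32, -10), Pow(Add(67, 73), -1))), -60) = Add(Mul(105, Mul(22, Pow(140, -1))), -60) = Add(Mul(105, Mul(22, Rational(1, 140))), -60) = Add(Mul(105, Rational(11, 70)), -60) = Add(Rational(33, 2), -60) = Rational(-87, 2)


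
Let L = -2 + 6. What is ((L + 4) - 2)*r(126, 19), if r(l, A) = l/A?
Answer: 756/19 ≈ 39.789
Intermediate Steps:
L = 4
((L + 4) - 2)*r(126, 19) = ((4 + 4) - 2)*(126/19) = (8 - 2)*(126*(1/19)) = 6*(126/19) = 756/19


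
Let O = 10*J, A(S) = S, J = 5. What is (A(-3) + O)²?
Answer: 2209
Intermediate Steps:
O = 50 (O = 10*5 = 50)
(A(-3) + O)² = (-3 + 50)² = 47² = 2209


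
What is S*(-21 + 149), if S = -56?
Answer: -7168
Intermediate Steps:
S*(-21 + 149) = -56*(-21 + 149) = -56*128 = -7168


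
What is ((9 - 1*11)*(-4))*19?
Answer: 152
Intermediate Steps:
((9 - 1*11)*(-4))*19 = ((9 - 11)*(-4))*19 = -2*(-4)*19 = 8*19 = 152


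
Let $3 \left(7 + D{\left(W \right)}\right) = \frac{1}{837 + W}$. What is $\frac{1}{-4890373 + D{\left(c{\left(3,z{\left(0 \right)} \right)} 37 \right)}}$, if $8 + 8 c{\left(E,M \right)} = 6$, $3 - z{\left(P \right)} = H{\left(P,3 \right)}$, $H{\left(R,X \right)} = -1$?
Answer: $- \frac{9933}{48576144536} \approx -2.0448 \cdot 10^{-7}$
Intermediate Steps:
$z{\left(P \right)} = 4$ ($z{\left(P \right)} = 3 - -1 = 3 + 1 = 4$)
$c{\left(E,M \right)} = - \frac{1}{4}$ ($c{\left(E,M \right)} = -1 + \frac{1}{8} \cdot 6 = -1 + \frac{3}{4} = - \frac{1}{4}$)
$D{\left(W \right)} = -7 + \frac{1}{3 \left(837 + W\right)}$
$\frac{1}{-4890373 + D{\left(c{\left(3,z{\left(0 \right)} \right)} 37 \right)}} = \frac{1}{-4890373 + \frac{-17576 - 21 \left(\left(- \frac{1}{4}\right) 37\right)}{3 \left(837 - \frac{37}{4}\right)}} = \frac{1}{-4890373 + \frac{-17576 - - \frac{777}{4}}{3 \left(837 - \frac{37}{4}\right)}} = \frac{1}{-4890373 + \frac{-17576 + \frac{777}{4}}{3 \cdot \frac{3311}{4}}} = \frac{1}{-4890373 + \frac{1}{3} \cdot \frac{4}{3311} \left(- \frac{69527}{4}\right)} = \frac{1}{-4890373 - \frac{69527}{9933}} = \frac{1}{- \frac{48576144536}{9933}} = - \frac{9933}{48576144536}$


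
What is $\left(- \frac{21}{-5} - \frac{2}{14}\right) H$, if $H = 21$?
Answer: $\frac{426}{5} \approx 85.2$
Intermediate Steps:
$\left(- \frac{21}{-5} - \frac{2}{14}\right) H = \left(- \frac{21}{-5} - \frac{2}{14}\right) 21 = \left(\left(-21\right) \left(- \frac{1}{5}\right) - \frac{1}{7}\right) 21 = \left(\frac{21}{5} - \frac{1}{7}\right) 21 = \frac{142}{35} \cdot 21 = \frac{426}{5}$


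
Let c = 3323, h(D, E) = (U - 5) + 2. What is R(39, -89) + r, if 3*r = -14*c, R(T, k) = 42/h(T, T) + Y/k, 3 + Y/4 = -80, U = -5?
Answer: -16563455/1068 ≈ -15509.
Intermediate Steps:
h(D, E) = -8 (h(D, E) = (-5 - 5) + 2 = -10 + 2 = -8)
Y = -332 (Y = -12 + 4*(-80) = -12 - 320 = -332)
R(T, k) = -21/4 - 332/k (R(T, k) = 42/(-8) - 332/k = 42*(-⅛) - 332/k = -21/4 - 332/k)
r = -46522/3 (r = (-14*3323)/3 = (⅓)*(-46522) = -46522/3 ≈ -15507.)
R(39, -89) + r = (-21/4 - 332/(-89)) - 46522/3 = (-21/4 - 332*(-1/89)) - 46522/3 = (-21/4 + 332/89) - 46522/3 = -541/356 - 46522/3 = -16563455/1068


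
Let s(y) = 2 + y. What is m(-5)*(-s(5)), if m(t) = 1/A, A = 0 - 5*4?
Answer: 7/20 ≈ 0.35000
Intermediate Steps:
A = -20 (A = 0 - 20 = -20)
m(t) = -1/20 (m(t) = 1/(-20) = -1/20)
m(-5)*(-s(5)) = -(-1)*(2 + 5)/20 = -(-1)*7/20 = -1/20*(-7) = 7/20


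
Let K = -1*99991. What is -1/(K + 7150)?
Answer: 1/92841 ≈ 1.0771e-5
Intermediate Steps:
K = -99991
-1/(K + 7150) = -1/(-99991 + 7150) = -1/(-92841) = -1*(-1/92841) = 1/92841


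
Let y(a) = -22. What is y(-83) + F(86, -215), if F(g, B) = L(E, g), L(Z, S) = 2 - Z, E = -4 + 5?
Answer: -21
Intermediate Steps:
E = 1
F(g, B) = 1 (F(g, B) = 2 - 1*1 = 2 - 1 = 1)
y(-83) + F(86, -215) = -22 + 1 = -21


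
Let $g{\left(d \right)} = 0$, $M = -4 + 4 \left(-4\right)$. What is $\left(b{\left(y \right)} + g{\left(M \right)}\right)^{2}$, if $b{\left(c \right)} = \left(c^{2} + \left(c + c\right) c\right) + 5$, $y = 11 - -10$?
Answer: $1763584$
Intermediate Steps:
$M = -20$ ($M = -4 - 16 = -20$)
$y = 21$ ($y = 11 + 10 = 21$)
$b{\left(c \right)} = 5 + 3 c^{2}$ ($b{\left(c \right)} = \left(c^{2} + 2 c c\right) + 5 = \left(c^{2} + 2 c^{2}\right) + 5 = 3 c^{2} + 5 = 5 + 3 c^{2}$)
$\left(b{\left(y \right)} + g{\left(M \right)}\right)^{2} = \left(\left(5 + 3 \cdot 21^{2}\right) + 0\right)^{2} = \left(\left(5 + 3 \cdot 441\right) + 0\right)^{2} = \left(\left(5 + 1323\right) + 0\right)^{2} = \left(1328 + 0\right)^{2} = 1328^{2} = 1763584$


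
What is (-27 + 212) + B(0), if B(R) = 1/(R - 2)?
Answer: 369/2 ≈ 184.50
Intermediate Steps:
B(R) = 1/(-2 + R)
(-27 + 212) + B(0) = (-27 + 212) + 1/(-2 + 0) = 185 + 1/(-2) = 185 - ½ = 369/2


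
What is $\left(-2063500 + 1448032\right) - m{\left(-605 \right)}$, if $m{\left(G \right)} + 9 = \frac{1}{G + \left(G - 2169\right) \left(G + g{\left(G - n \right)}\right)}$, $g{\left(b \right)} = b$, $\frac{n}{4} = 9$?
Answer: $- \frac{2126902596742}{3455799} \approx -6.1546 \cdot 10^{5}$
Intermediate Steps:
$n = 36$ ($n = 4 \cdot 9 = 36$)
$m{\left(G \right)} = -9 + \frac{1}{G + \left(-2169 + G\right) \left(-36 + 2 G\right)}$ ($m{\left(G \right)} = -9 + \frac{1}{G + \left(G - 2169\right) \left(G + \left(G - 36\right)\right)} = -9 + \frac{1}{G + \left(-2169 + G\right) \left(G + \left(G - 36\right)\right)} = -9 + \frac{1}{G + \left(-2169 + G\right) \left(G + \left(-36 + G\right)\right)} = -9 + \frac{1}{G + \left(-2169 + G\right) \left(-36 + 2 G\right)}$)
$\left(-2063500 + 1448032\right) - m{\left(-605 \right)} = \left(-2063500 + 1448032\right) - \frac{-702755 - 18 \left(-605\right)^{2} + 39357 \left(-605\right)}{78084 - -2645665 + 2 \left(-605\right)^{2}} = -615468 - \frac{-702755 - 6588450 - 23810985}{78084 + 2645665 + 2 \cdot 366025} = -615468 - \frac{-702755 - 6588450 - 23810985}{78084 + 2645665 + 732050} = -615468 - \frac{1}{3455799} \left(-31102190\right) = -615468 - - \frac{31102190}{3455799} = -615468 + \frac{31102190}{3455799} = - \frac{2126902596742}{3455799}$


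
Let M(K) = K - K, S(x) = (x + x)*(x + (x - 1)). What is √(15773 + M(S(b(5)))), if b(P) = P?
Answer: √15773 ≈ 125.59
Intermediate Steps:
S(x) = 2*x*(-1 + 2*x) (S(x) = (2*x)*(x + (-1 + x)) = (2*x)*(-1 + 2*x) = 2*x*(-1 + 2*x))
M(K) = 0
√(15773 + M(S(b(5)))) = √(15773 + 0) = √15773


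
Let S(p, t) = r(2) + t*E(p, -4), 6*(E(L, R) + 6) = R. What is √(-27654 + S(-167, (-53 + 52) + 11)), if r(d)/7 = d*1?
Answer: 4*I*√15585/3 ≈ 166.45*I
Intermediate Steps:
r(d) = 7*d (r(d) = 7*(d*1) = 7*d)
E(L, R) = -6 + R/6
S(p, t) = 14 - 20*t/3 (S(p, t) = 7*2 + t*(-6 + (⅙)*(-4)) = 14 + t*(-6 - ⅔) = 14 + t*(-20/3) = 14 - 20*t/3)
√(-27654 + S(-167, (-53 + 52) + 11)) = √(-27654 + (14 - 20*((-53 + 52) + 11)/3)) = √(-27654 + (14 - 20*(-1 + 11)/3)) = √(-27654 + (14 - 20/3*10)) = √(-27654 + (14 - 200/3)) = √(-27654 - 158/3) = √(-83120/3) = 4*I*√15585/3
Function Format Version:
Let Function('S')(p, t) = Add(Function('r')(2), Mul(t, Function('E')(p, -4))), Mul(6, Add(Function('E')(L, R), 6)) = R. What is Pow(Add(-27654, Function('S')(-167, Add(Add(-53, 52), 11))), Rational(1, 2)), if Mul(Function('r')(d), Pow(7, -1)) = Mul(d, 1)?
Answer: Mul(Rational(4, 3), I, Pow(15585, Rational(1, 2))) ≈ Mul(166.45, I)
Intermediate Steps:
Function('r')(d) = Mul(7, d) (Function('r')(d) = Mul(7, Mul(d, 1)) = Mul(7, d))
Function('E')(L, R) = Add(-6, Mul(Rational(1, 6), R))
Function('S')(p, t) = Add(14, Mul(Rational(-20, 3), t)) (Function('S')(p, t) = Add(Mul(7, 2), Mul(t, Add(-6, Mul(Rational(1, 6), -4)))) = Add(14, Mul(t, Add(-6, Rational(-2, 3)))) = Add(14, Mul(t, Rational(-20, 3))) = Add(14, Mul(Rational(-20, 3), t)))
Pow(Add(-27654, Function('S')(-167, Add(Add(-53, 52), 11))), Rational(1, 2)) = Pow(Add(-27654, Add(14, Mul(Rational(-20, 3), Add(Add(-53, 52), 11)))), Rational(1, 2)) = Pow(Add(-27654, Add(14, Mul(Rational(-20, 3), Add(-1, 11)))), Rational(1, 2)) = Pow(Add(-27654, Add(14, Mul(Rational(-20, 3), 10))), Rational(1, 2)) = Pow(Add(-27654, Add(14, Rational(-200, 3))), Rational(1, 2)) = Pow(Add(-27654, Rational(-158, 3)), Rational(1, 2)) = Pow(Rational(-83120, 3), Rational(1, 2)) = Mul(Rational(4, 3), I, Pow(15585, Rational(1, 2)))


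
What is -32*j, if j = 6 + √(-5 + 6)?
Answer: -224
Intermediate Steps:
j = 7 (j = 6 + √1 = 6 + 1 = 7)
-32*j = -32*7 = -224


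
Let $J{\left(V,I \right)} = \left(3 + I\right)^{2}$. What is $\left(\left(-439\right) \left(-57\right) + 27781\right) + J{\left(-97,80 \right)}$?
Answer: $59693$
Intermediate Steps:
$\left(\left(-439\right) \left(-57\right) + 27781\right) + J{\left(-97,80 \right)} = \left(\left(-439\right) \left(-57\right) + 27781\right) + \left(3 + 80\right)^{2} = \left(25023 + 27781\right) + 83^{2} = 52804 + 6889 = 59693$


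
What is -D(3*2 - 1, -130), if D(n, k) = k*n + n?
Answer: 645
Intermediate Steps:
D(n, k) = n + k*n
-D(3*2 - 1, -130) = -(3*2 - 1)*(1 - 130) = -(6 - 1)*(-129) = -5*(-129) = -1*(-645) = 645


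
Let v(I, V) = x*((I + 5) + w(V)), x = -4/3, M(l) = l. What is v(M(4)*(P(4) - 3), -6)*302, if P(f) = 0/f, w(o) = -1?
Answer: 9664/3 ≈ 3221.3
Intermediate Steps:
P(f) = 0
x = -4/3 (x = -4*⅓ = -4/3 ≈ -1.3333)
v(I, V) = -16/3 - 4*I/3 (v(I, V) = -4*((I + 5) - 1)/3 = -4*((5 + I) - 1)/3 = -4*(4 + I)/3 = -16/3 - 4*I/3)
v(M(4)*(P(4) - 3), -6)*302 = (-16/3 - 16*(0 - 3)/3)*302 = (-16/3 - 16*(-3)/3)*302 = (-16/3 - 4/3*(-12))*302 = (-16/3 + 16)*302 = (32/3)*302 = 9664/3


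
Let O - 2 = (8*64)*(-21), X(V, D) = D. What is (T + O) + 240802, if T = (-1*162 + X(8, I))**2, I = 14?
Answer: 251956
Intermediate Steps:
T = 21904 (T = (-1*162 + 14)**2 = (-162 + 14)**2 = (-148)**2 = 21904)
O = -10750 (O = 2 + (8*64)*(-21) = 2 + 512*(-21) = 2 - 10752 = -10750)
(T + O) + 240802 = (21904 - 10750) + 240802 = 11154 + 240802 = 251956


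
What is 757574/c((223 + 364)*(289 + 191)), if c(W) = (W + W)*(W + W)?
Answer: 378787/158777395200 ≈ 2.3856e-6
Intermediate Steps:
c(W) = 4*W**2 (c(W) = (2*W)*(2*W) = 4*W**2)
757574/c((223 + 364)*(289 + 191)) = 757574/((4*((223 + 364)*(289 + 191))**2)) = 757574/((4*(587*480)**2)) = 757574/((4*281760**2)) = 757574/((4*79388697600)) = 757574/317554790400 = 757574*(1/317554790400) = 378787/158777395200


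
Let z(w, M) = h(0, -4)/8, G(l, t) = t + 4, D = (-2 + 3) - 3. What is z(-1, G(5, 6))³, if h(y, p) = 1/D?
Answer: -1/4096 ≈ -0.00024414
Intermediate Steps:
D = -2 (D = 1 - 3 = -2)
G(l, t) = 4 + t
h(y, p) = -½ (h(y, p) = 1/(-2) = -½)
z(w, M) = -1/16 (z(w, M) = -½/8 = -½*⅛ = -1/16)
z(-1, G(5, 6))³ = (-1/16)³ = -1/4096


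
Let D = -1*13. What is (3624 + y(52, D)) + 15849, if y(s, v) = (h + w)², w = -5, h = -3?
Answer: 19537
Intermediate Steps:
D = -13
y(s, v) = 64 (y(s, v) = (-3 - 5)² = (-8)² = 64)
(3624 + y(52, D)) + 15849 = (3624 + 64) + 15849 = 3688 + 15849 = 19537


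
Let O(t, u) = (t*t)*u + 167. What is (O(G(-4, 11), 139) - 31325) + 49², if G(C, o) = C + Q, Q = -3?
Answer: -21946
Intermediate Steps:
G(C, o) = -3 + C (G(C, o) = C - 3 = -3 + C)
O(t, u) = 167 + u*t² (O(t, u) = t²*u + 167 = u*t² + 167 = 167 + u*t²)
(O(G(-4, 11), 139) - 31325) + 49² = ((167 + 139*(-3 - 4)²) - 31325) + 49² = ((167 + 139*(-7)²) - 31325) + 2401 = ((167 + 139*49) - 31325) + 2401 = ((167 + 6811) - 31325) + 2401 = (6978 - 31325) + 2401 = -24347 + 2401 = -21946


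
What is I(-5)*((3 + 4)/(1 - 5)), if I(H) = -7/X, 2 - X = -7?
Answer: 49/36 ≈ 1.3611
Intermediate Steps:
X = 9 (X = 2 - 1*(-7) = 2 + 7 = 9)
I(H) = -7/9
I(-5)*((3 + 4)/(1 - 5)) = -7*(3 + 4)/(9*(1 - 5)) = -49/(9*(-4)) = -49*(-1)/(9*4) = -7/9*(-7/4) = 49/36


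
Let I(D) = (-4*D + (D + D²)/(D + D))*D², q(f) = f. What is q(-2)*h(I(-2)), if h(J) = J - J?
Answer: 0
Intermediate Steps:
I(D) = D²*(-4*D + (D + D²)/(2*D)) (I(D) = (-4*D + (D + D²)/((2*D)))*D² = (-4*D + (D + D²)*(1/(2*D)))*D² = (-4*D + (D + D²)/(2*D))*D² = D²*(-4*D + (D + D²)/(2*D)))
h(J) = 0
q(-2)*h(I(-2)) = -2*0 = 0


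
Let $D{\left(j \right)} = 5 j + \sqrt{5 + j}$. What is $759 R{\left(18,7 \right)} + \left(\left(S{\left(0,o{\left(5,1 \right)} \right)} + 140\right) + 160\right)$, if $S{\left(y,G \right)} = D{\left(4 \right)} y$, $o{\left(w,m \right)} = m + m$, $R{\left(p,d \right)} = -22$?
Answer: $-16398$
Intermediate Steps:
$o{\left(w,m \right)} = 2 m$
$D{\left(j \right)} = \sqrt{5 + j} + 5 j$
$S{\left(y,G \right)} = 23 y$ ($S{\left(y,G \right)} = \left(\sqrt{5 + 4} + 5 \cdot 4\right) y = \left(\sqrt{9} + 20\right) y = \left(3 + 20\right) y = 23 y$)
$759 R{\left(18,7 \right)} + \left(\left(S{\left(0,o{\left(5,1 \right)} \right)} + 140\right) + 160\right) = 759 \left(-22\right) + \left(\left(23 \cdot 0 + 140\right) + 160\right) = -16698 + \left(\left(0 + 140\right) + 160\right) = -16698 + \left(140 + 160\right) = -16698 + 300 = -16398$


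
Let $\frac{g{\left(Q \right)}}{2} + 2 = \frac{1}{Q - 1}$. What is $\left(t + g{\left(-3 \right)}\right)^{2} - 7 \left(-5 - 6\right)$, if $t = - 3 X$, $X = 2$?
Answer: $\frac{749}{4} \approx 187.25$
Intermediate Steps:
$t = -6$ ($t = \left(-3\right) 2 = -6$)
$g{\left(Q \right)} = -4 + \frac{2}{-1 + Q}$ ($g{\left(Q \right)} = -4 + \frac{2}{Q - 1} = -4 + \frac{2}{-1 + Q}$)
$\left(t + g{\left(-3 \right)}\right)^{2} - 7 \left(-5 - 6\right) = \left(-6 + \frac{2 \left(3 - -6\right)}{-1 - 3}\right)^{2} - 7 \left(-5 - 6\right) = \left(-6 + \frac{2 \left(3 + 6\right)}{-4}\right)^{2} - 7 \left(-5 - 6\right) = \left(-6 + 2 \left(- \frac{1}{4}\right) 9\right)^{2} - 7 \left(-5 - 6\right) = \left(-6 - \frac{9}{2}\right)^{2} - 7 \left(-11\right) = \left(- \frac{21}{2}\right)^{2} - -77 = \frac{441}{4} + 77 = \frac{749}{4}$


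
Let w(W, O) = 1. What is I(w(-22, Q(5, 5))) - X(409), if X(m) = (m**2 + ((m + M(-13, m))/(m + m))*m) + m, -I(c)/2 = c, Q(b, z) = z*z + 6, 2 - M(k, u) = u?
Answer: -167693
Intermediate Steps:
M(k, u) = 2 - u
Q(b, z) = 6 + z**2 (Q(b, z) = z**2 + 6 = 6 + z**2)
I(c) = -2*c
X(m) = 1 + m + m**2 (X(m) = (m**2 + ((m + (2 - m))/(m + m))*m) + m = (m**2 + (2/((2*m)))*m) + m = (m**2 + (2*(1/(2*m)))*m) + m = (m**2 + m/m) + m = (m**2 + 1) + m = (1 + m**2) + m = 1 + m + m**2)
I(w(-22, Q(5, 5))) - X(409) = -2*1 - (1 + 409 + 409**2) = -2 - (1 + 409 + 167281) = -2 - 1*167691 = -2 - 167691 = -167693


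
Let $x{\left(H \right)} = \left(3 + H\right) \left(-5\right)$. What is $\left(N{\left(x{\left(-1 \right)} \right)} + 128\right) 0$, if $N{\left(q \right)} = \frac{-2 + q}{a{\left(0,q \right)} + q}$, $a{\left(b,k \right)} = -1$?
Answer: $0$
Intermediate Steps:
$x{\left(H \right)} = -15 - 5 H$
$N{\left(q \right)} = \frac{-2 + q}{-1 + q}$
$\left(N{\left(x{\left(-1 \right)} \right)} + 128\right) 0 = \left(\frac{-2 - 10}{-1 - 10} + 128\right) 0 = \left(\frac{1}{-11} \left(-12\right) + 128\right) 0 = \left(\left(- \frac{1}{11}\right) \left(-12\right) + 128\right) 0 = \left(\frac{12}{11} + 128\right) 0 = \frac{1420}{11} \cdot 0 = 0$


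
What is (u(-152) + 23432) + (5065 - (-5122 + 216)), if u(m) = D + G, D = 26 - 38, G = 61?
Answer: 33452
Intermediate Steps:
D = -12
u(m) = 49 (u(m) = -12 + 61 = 49)
(u(-152) + 23432) + (5065 - (-5122 + 216)) = (49 + 23432) + (5065 - (-5122 + 216)) = 23481 + (5065 - 1*(-4906)) = 23481 + (5065 + 4906) = 23481 + 9971 = 33452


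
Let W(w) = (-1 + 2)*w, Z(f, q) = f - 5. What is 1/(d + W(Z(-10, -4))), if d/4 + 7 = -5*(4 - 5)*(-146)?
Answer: -1/2963 ≈ -0.00033750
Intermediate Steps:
Z(f, q) = -5 + f
W(w) = w (W(w) = 1*w = w)
d = -2948 (d = -28 + 4*(-5*(4 - 5)*(-146)) = -28 + 4*(-5*(-1)*(-146)) = -28 + 4*(5*(-146)) = -28 + 4*(-730) = -28 - 2920 = -2948)
1/(d + W(Z(-10, -4))) = 1/(-2948 + (-5 - 10)) = 1/(-2948 - 15) = 1/(-2963) = -1/2963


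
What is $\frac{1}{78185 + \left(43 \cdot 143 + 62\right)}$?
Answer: $\frac{1}{84396} \approx 1.1849 \cdot 10^{-5}$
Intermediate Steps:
$\frac{1}{78185 + \left(43 \cdot 143 + 62\right)} = \frac{1}{78185 + \left(6149 + 62\right)} = \frac{1}{78185 + 6211} = \frac{1}{84396}$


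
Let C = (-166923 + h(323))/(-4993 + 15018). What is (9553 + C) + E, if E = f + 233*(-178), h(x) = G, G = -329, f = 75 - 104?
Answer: -320466002/10025 ≈ -31967.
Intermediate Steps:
f = -29
h(x) = -329
C = -167252/10025 (C = (-166923 - 329)/(-4993 + 15018) = -167252/10025 ≈ -16.684)
E = -41503 (E = -29 + 233*(-178) = -29 - 41474 = -41503)
(9553 + C) + E = (9553 - 167252/10025) - 41503 = 95601573/10025 - 41503 = -320466002/10025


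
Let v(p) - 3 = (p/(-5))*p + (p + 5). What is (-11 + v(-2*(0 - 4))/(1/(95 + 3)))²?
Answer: 2289169/25 ≈ 91567.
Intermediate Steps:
v(p) = 8 + p - p²/5 (v(p) = 3 + ((p/(-5))*p + (p + 5)) = 3 + ((p*(-⅕))*p + (5 + p)) = 3 + ((-p/5)*p + (5 + p)) = 3 + (-p²/5 + (5 + p)) = 3 + (5 + p - p²/5) = 8 + p - p²/5)
(-11 + v(-2*(0 - 4))/(1/(95 + 3)))² = (-11 + (8 - 2*(0 - 4) - 4*(0 - 4)²/5)/(1/(95 + 3)))² = (-11 + (8 - 2*(-4) - (-2*(-4))²/5)/(1/98))² = (-11 + (8 + 8 - ⅕*8²)/(1/98))² = (-11 + (8 + 8 - ⅕*64)*98)² = (-11 + (8 + 8 - 64/5)*98)² = (-11 + (16/5)*98)² = (-11 + 1568/5)² = (1513/5)² = 2289169/25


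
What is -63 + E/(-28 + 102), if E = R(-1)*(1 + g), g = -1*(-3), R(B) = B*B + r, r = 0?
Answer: -2329/37 ≈ -62.946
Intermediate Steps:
R(B) = B**2 (R(B) = B*B + 0 = B**2 + 0 = B**2)
g = 3
E = 4 (E = (-1)**2*(1 + 3) = 1*4 = 4)
-63 + E/(-28 + 102) = -63 + 4/(-28 + 102) = -63 + 4/74 = -63 + (1/74)*4 = -63 + 2/37 = -2329/37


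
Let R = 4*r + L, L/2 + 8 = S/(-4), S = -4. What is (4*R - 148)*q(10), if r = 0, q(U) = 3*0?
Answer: 0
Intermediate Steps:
L = -14 (L = -16 + 2*(-4/(-4)) = -16 + 2*(-4*(-1/4)) = -16 + 2*1 = -16 + 2 = -14)
q(U) = 0
R = -14 (R = 4*0 - 14 = 0 - 14 = -14)
(4*R - 148)*q(10) = (4*(-14) - 148)*0 = (-56 - 148)*0 = -204*0 = 0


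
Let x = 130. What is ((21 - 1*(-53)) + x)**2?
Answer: 41616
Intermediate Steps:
((21 - 1*(-53)) + x)**2 = ((21 - 1*(-53)) + 130)**2 = ((21 + 53) + 130)**2 = (74 + 130)**2 = 204**2 = 41616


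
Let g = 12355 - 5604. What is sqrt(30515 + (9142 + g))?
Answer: 2*sqrt(11602) ≈ 215.43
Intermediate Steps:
g = 6751
sqrt(30515 + (9142 + g)) = sqrt(30515 + (9142 + 6751)) = sqrt(30515 + 15893) = sqrt(46408) = 2*sqrt(11602)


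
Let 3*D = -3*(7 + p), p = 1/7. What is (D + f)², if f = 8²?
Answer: 158404/49 ≈ 3232.7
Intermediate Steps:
p = ⅐ ≈ 0.14286
D = -50/7 (D = (-3*(7 + ⅐))/3 = (-3*50/7)/3 = (⅓)*(-150/7) = -50/7 ≈ -7.1429)
f = 64
(D + f)² = (-50/7 + 64)² = (398/7)² = 158404/49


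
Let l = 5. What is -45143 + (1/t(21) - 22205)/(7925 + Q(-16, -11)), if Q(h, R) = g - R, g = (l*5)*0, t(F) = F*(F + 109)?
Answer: -978096354689/21665280 ≈ -45146.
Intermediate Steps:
t(F) = F*(109 + F)
g = 0 (g = (5*5)*0 = 25*0 = 0)
Q(h, R) = -R (Q(h, R) = 0 - R = -R)
-45143 + (1/t(21) - 22205)/(7925 + Q(-16, -11)) = -45143 + (1/(21*(109 + 21)) - 22205)/(7925 - 1*(-11)) = -45143 + (1/(21*130) - 22205)/(7925 + 11) = -45143 + (1/2730 - 22205)/7936 = -45143 + (1/2730 - 22205)*(1/7936) = -45143 - 60619649/2730*1/7936 = -45143 - 60619649/21665280 = -978096354689/21665280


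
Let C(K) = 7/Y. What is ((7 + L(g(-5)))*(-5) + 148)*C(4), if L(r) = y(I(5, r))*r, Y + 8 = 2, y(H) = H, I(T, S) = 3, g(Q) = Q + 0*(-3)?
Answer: -658/3 ≈ -219.33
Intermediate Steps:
g(Q) = Q (g(Q) = Q + 0 = Q)
Y = -6 (Y = -8 + 2 = -6)
L(r) = 3*r
C(K) = -7/6 (C(K) = 7/(-6) = 7*(-1/6) = -7/6)
((7 + L(g(-5)))*(-5) + 148)*C(4) = ((7 + 3*(-5))*(-5) + 148)*(-7/6) = ((7 - 15)*(-5) + 148)*(-7/6) = (-8*(-5) + 148)*(-7/6) = (40 + 148)*(-7/6) = 188*(-7/6) = -658/3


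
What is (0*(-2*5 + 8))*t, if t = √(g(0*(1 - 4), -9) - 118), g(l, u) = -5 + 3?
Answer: 0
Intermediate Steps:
g(l, u) = -2
t = 2*I*√30 (t = √(-2 - 118) = √(-120) = 2*I*√30 ≈ 10.954*I)
(0*(-2*5 + 8))*t = (0*(-2*5 + 8))*(2*I*√30) = (0*(-10 + 8))*(2*I*√30) = (0*(-2))*(2*I*√30) = 0*(2*I*√30) = 0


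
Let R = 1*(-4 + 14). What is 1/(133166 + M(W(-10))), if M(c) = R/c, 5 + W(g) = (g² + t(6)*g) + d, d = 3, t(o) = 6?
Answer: 19/2530159 ≈ 7.5094e-6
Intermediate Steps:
R = 10 (R = 1*10 = 10)
W(g) = -2 + g² + 6*g (W(g) = -5 + ((g² + 6*g) + 3) = -5 + (3 + g² + 6*g) = -2 + g² + 6*g)
M(c) = 10/c
1/(133166 + M(W(-10))) = 1/(133166 + 10/(-2 + (-10)² + 6*(-10))) = 1/(133166 + 10/(-2 + 100 - 60)) = 1/(133166 + 10/38) = 1/(133166 + 10*(1/38)) = 1/(133166 + 5/19) = 1/(2530159/19) = 19/2530159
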